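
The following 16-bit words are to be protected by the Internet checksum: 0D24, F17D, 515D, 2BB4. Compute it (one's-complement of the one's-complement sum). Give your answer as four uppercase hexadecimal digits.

One's-complement addition (fold any carry out of bit 15 back into bit 0):
  0x0D24 + 0xF17D = 0x0FEA1
  0xFEA1 + 0x515D = 0x14FFE → wrap carry → 0x4FFF
  0x4FFF + 0x2BB4 = 0x07BB3
One's-complement sum = 0x7BB3.
Checksum = ~0x7BB3 & 0xFFFF = 0x844C.

844C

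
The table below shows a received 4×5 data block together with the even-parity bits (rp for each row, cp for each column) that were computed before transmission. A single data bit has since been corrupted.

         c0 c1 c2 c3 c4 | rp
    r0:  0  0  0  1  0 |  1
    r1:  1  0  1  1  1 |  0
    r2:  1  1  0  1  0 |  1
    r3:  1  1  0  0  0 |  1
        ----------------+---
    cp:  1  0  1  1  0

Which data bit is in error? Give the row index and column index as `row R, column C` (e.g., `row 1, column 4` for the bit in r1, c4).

row 3, column 4

Recompute each row's even parity and compare to rp:
  r0: data parity 1, sent rp 1 → ok
  r1: data parity 0, sent rp 0 → ok
  r2: data parity 1, sent rp 1 → ok
  r3: data parity 0, sent rp 1 → mismatch
Recompute each column's even parity and compare to cp:
  c0: data parity 1, sent cp 1 → ok
  c1: data parity 0, sent cp 0 → ok
  c2: data parity 1, sent cp 1 → ok
  c3: data parity 1, sent cp 1 → ok
  c4: data parity 1, sent cp 0 → mismatch
Exactly one row (r3) and one column (c4) fail → the flipped bit is at their intersection.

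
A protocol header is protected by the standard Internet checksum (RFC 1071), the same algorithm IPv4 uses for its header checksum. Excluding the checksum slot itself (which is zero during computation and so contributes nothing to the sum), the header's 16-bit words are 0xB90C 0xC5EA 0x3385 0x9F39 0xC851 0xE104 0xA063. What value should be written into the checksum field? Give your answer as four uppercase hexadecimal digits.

648F

One's-complement addition (fold any carry out of bit 15 back into bit 0):
  0xB90C + 0xC5EA = 0x17EF6 → wrap carry → 0x7EF7
  0x7EF7 + 0x3385 = 0x0B27C
  0xB27C + 0x9F39 = 0x151B5 → wrap carry → 0x51B6
  0x51B6 + 0xC851 = 0x11A07 → wrap carry → 0x1A08
  0x1A08 + 0xE104 = 0x0FB0C
  0xFB0C + 0xA063 = 0x19B6F → wrap carry → 0x9B70
One's-complement sum = 0x9B70.
Checksum = ~0x9B70 & 0xFFFF = 0x648F.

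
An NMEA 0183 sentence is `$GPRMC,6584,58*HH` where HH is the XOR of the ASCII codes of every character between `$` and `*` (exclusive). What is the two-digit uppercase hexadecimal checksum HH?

49

XOR the ASCII codes of the payload characters:
  'G' = 0x47 → acc = 0x47
  'P' = 0x50 → acc = 0x17
  'R' = 0x52 → acc = 0x45
  'M' = 0x4D → acc = 0x08
  'C' = 0x43 → acc = 0x4B
  ',' = 0x2C → acc = 0x67
  '6' = 0x36 → acc = 0x51
  '5' = 0x35 → acc = 0x64
  '8' = 0x38 → acc = 0x5C
  '4' = 0x34 → acc = 0x68
  ',' = 0x2C → acc = 0x44
  '5' = 0x35 → acc = 0x71
  '8' = 0x38 → acc = 0x49
Checksum = 0x49.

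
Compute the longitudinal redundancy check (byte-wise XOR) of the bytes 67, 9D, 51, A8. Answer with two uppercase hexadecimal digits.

03

XOR the bytes together:
  start with 0x67
  0x67 ⊕ 0x9D = 0xFA
  0xFA ⊕ 0x51 = 0xAB
  0xAB ⊕ 0xA8 = 0x03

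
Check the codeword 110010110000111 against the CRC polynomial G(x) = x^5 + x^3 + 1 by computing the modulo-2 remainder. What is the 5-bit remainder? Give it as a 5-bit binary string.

10101

Modulo-2 division of 110010110000111 by 101001:
  pos 0: 110010 XOR 101001 = 011011
  pos 1: 110111 XOR 101001 = 011110
  pos 2: 111101 XOR 101001 = 010100
  pos 3: 101000 XOR 101001 = 000001
  pos 8: 100011 XOR 101001 = 001010
Remainder = 10101 (nonzero — an error is detected).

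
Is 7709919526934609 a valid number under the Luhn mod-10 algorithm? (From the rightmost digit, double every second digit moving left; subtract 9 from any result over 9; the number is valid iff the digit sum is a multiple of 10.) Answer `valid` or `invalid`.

From the right, keep odd positions and double even positions (subtract 9 from any doubled value over 9):
  doubled (positions 2,4,...): 0 8 9 4 9 9 0 5 → sum 44
  kept (positions 1,3,...): 9 6 3 6 5 1 9 7 → sum 46
Total = 90.
90 mod 10 = 0, so the number is valid.

valid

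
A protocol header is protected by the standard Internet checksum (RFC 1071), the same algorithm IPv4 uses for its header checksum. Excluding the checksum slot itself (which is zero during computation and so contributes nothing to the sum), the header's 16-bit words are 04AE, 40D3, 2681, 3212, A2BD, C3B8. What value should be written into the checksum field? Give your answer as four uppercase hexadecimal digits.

One's-complement addition (fold any carry out of bit 15 back into bit 0):
  0x04AE + 0x40D3 = 0x04581
  0x4581 + 0x2681 = 0x06C02
  0x6C02 + 0x3212 = 0x09E14
  0x9E14 + 0xA2BD = 0x140D1 → wrap carry → 0x40D2
  0x40D2 + 0xC3B8 = 0x1048A → wrap carry → 0x048B
One's-complement sum = 0x048B.
Checksum = ~0x048B & 0xFFFF = 0xFB74.

FB74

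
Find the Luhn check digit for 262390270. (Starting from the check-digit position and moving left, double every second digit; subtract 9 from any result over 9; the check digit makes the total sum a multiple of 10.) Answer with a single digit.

Partial digits right→left: 0 7 2 0 9 3 2 6 2
Double every second digit counting from the check-digit position (so the 1st, 3rd, 5th, ... of the partial from the right).
  doubled (with −9 where >9): 0 4 9 4 4 → sum 21
  kept as-is: 7 0 3 6 → sum 16
Total = 21 + 16 = 37.
Check digit = (10 − (37 mod 10)) mod 10 = 3.

3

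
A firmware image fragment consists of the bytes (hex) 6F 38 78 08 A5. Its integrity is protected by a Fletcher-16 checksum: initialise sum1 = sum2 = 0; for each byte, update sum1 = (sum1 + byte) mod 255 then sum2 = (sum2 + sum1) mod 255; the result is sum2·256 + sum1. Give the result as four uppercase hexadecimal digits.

Running sums (mod 255):
  after byte 0 (6F): sum1=111, sum2=111
  after byte 1 (38): sum1=167, sum2=23
  after byte 2 (78): sum1=32, sum2=55
  after byte 3 (08): sum1=40, sum2=95
  after byte 4 (A5): sum1=205, sum2=45
Checksum = sum2·256 + sum1 = 45·256 + 205 = 11725 = 0x2DCD.

2DCD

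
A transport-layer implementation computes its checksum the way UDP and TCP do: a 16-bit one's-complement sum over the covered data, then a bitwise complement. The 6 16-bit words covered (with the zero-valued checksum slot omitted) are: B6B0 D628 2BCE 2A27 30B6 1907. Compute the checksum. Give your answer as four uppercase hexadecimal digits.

D373

One's-complement addition (fold any carry out of bit 15 back into bit 0):
  0xB6B0 + 0xD628 = 0x18CD8 → wrap carry → 0x8CD9
  0x8CD9 + 0x2BCE = 0x0B8A7
  0xB8A7 + 0x2A27 = 0x0E2CE
  0xE2CE + 0x30B6 = 0x11384 → wrap carry → 0x1385
  0x1385 + 0x1907 = 0x02C8C
One's-complement sum = 0x2C8C.
Checksum = ~0x2C8C & 0xFFFF = 0xD373.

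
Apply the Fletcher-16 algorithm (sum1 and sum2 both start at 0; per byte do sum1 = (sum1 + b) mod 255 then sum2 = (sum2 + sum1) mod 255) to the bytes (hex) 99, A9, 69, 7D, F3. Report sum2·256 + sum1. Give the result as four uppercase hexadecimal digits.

D11E

Running sums (mod 255):
  after byte 0 (99): sum1=153, sum2=153
  after byte 1 (A9): sum1=67, sum2=220
  after byte 2 (69): sum1=172, sum2=137
  after byte 3 (7D): sum1=42, sum2=179
  after byte 4 (F3): sum1=30, sum2=209
Checksum = sum2·256 + sum1 = 209·256 + 30 = 53534 = 0xD11E.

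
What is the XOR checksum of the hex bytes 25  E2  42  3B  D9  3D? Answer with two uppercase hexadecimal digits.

5A

XOR the bytes together:
  start with 0x25
  0x25 ⊕ 0xE2 = 0xC7
  0xC7 ⊕ 0x42 = 0x85
  0x85 ⊕ 0x3B = 0xBE
  0xBE ⊕ 0xD9 = 0x67
  0x67 ⊕ 0x3D = 0x5A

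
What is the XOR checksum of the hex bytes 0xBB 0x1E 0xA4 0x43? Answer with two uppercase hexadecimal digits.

XOR the bytes together:
  start with 0xBB
  0xBB ⊕ 0x1E = 0xA5
  0xA5 ⊕ 0xA4 = 0x01
  0x01 ⊕ 0x43 = 0x42

42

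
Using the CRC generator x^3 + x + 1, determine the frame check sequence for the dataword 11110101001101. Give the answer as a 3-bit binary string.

001

Append 3 zeros: 11110101001101000. Divide by 1011 (XOR where the leading bit is 1):
  pos 0: 1111 XOR 1011 = 0100
  pos 1: 1000 XOR 1011 = 0011
  pos 3: 1110 XOR 1011 = 0101
  pos 4: 1011 XOR 1011 = 0000
  pos 10: 1101 XOR 1011 = 0110
  pos 11: 1100 XOR 1011 = 0111
  pos 12: 1110 XOR 1011 = 0101
  pos 13: 1010 XOR 1011 = 0001
Remainder (last 3 bits) = 001. This is the CRC / FCS.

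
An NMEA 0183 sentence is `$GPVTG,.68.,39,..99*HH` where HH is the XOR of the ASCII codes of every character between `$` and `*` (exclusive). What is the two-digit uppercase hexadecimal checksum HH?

XOR the ASCII codes of the payload characters:
  'G' = 0x47 → acc = 0x47
  'P' = 0x50 → acc = 0x17
  'V' = 0x56 → acc = 0x41
  'T' = 0x54 → acc = 0x15
  'G' = 0x47 → acc = 0x52
  ',' = 0x2C → acc = 0x7E
  '.' = 0x2E → acc = 0x50
  '6' = 0x36 → acc = 0x66
  '8' = 0x38 → acc = 0x5E
  '.' = 0x2E → acc = 0x70
  ',' = 0x2C → acc = 0x5C
  '3' = 0x33 → acc = 0x6F
  '9' = 0x39 → acc = 0x56
  ',' = 0x2C → acc = 0x7A
  '.' = 0x2E → acc = 0x54
  '.' = 0x2E → acc = 0x7A
  '9' = 0x39 → acc = 0x43
  '9' = 0x39 → acc = 0x7A
Checksum = 0x7A.

7A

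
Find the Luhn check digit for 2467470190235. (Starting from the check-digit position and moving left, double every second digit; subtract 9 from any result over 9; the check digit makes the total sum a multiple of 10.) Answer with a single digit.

9

Partial digits right→left: 5 3 2 0 9 1 0 7 4 7 6 4 2
Double every second digit counting from the check-digit position (so the 1st, 3rd, 5th, ... of the partial from the right).
  doubled (with −9 where >9): 1 4 9 0 8 3 4 → sum 29
  kept as-is: 3 0 1 7 7 4 → sum 22
Total = 29 + 22 = 51.
Check digit = (10 − (51 mod 10)) mod 10 = 9.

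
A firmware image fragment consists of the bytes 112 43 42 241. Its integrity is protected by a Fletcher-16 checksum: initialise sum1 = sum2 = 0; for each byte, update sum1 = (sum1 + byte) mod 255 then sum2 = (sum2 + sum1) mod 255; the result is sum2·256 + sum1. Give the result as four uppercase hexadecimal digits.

89B7

Running sums (mod 255):
  after byte 0 (112): sum1=112, sum2=112
  after byte 1 (43): sum1=155, sum2=12
  after byte 2 (42): sum1=197, sum2=209
  after byte 3 (241): sum1=183, sum2=137
Checksum = sum2·256 + sum1 = 137·256 + 183 = 35255 = 0x89B7.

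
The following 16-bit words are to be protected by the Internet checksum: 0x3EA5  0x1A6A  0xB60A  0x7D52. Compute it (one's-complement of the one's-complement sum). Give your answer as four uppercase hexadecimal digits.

7393

One's-complement addition (fold any carry out of bit 15 back into bit 0):
  0x3EA5 + 0x1A6A = 0x0590F
  0x590F + 0xB60A = 0x10F19 → wrap carry → 0x0F1A
  0x0F1A + 0x7D52 = 0x08C6C
One's-complement sum = 0x8C6C.
Checksum = ~0x8C6C & 0xFFFF = 0x7393.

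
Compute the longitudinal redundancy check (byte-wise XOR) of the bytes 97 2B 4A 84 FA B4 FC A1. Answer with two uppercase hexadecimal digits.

61

XOR the bytes together:
  start with 0x97
  0x97 ⊕ 0x2B = 0xBC
  0xBC ⊕ 0x4A = 0xF6
  0xF6 ⊕ 0x84 = 0x72
  0x72 ⊕ 0xFA = 0x88
  0x88 ⊕ 0xB4 = 0x3C
  0x3C ⊕ 0xFC = 0xC0
  0xC0 ⊕ 0xA1 = 0x61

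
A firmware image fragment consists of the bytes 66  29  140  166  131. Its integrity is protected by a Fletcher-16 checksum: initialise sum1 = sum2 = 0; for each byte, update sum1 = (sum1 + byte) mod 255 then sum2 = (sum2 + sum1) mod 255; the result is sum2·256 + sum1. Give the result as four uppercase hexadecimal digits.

Running sums (mod 255):
  after byte 0 (66): sum1=66, sum2=66
  after byte 1 (29): sum1=95, sum2=161
  after byte 2 (140): sum1=235, sum2=141
  after byte 3 (166): sum1=146, sum2=32
  after byte 4 (131): sum1=22, sum2=54
Checksum = sum2·256 + sum1 = 54·256 + 22 = 13846 = 0x3616.

3616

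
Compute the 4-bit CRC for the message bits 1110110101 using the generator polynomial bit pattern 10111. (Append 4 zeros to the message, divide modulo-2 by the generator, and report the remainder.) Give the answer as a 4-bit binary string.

1000

Append 4 zeros: 11101101010000. Divide by 10111 (XOR where the leading bit is 1):
  pos 0: 11101 XOR 10111 = 01010
  pos 1: 10101 XOR 10111 = 00010
  pos 4: 10010 XOR 10111 = 00101
  pos 6: 10110 XOR 10111 = 00001
Remainder (last 4 bits) = 1000. This is the CRC / FCS.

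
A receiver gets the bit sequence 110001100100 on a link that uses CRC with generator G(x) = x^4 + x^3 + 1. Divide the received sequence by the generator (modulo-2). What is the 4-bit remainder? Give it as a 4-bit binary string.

0111

Modulo-2 division of 110001100100 by 11001:
  pos 0: 11000 XOR 11001 = 00001
  pos 4: 11100 XOR 11001 = 00101
  pos 6: 10110 XOR 11001 = 01111
  pos 7: 11110 XOR 11001 = 00111
Remainder = 0111 (nonzero — an error is detected).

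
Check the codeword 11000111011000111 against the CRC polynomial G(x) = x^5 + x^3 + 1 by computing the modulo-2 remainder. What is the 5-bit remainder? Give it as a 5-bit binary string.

10011

Modulo-2 division of 11000111011000111 by 101001:
  pos 0: 110001 XOR 101001 = 011000
  pos 1: 110001 XOR 101001 = 011000
  pos 2: 110001 XOR 101001 = 011000
  pos 3: 110000 XOR 101001 = 011001
  pos 4: 110011 XOR 101001 = 011010
  pos 5: 110101 XOR 101001 = 011100
  pos 6: 111000 XOR 101001 = 010001
  pos 7: 100010 XOR 101001 = 001011
  pos 9: 101101 XOR 101001 = 000100
Remainder = 10011 (nonzero — an error is detected).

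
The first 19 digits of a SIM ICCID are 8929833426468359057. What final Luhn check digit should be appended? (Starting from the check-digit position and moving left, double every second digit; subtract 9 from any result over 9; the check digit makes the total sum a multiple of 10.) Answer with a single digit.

Partial digits right→left: 7 5 0 9 5 3 8 6 4 6 2 4 3 3 8 9 2 9 8
Double every second digit counting from the check-digit position (so the 1st, 3rd, 5th, ... of the partial from the right).
  doubled (with −9 where >9): 5 0 1 7 8 4 6 7 4 7 → sum 49
  kept as-is: 5 9 3 6 6 4 3 9 9 → sum 54
Total = 49 + 54 = 103.
Check digit = (10 − (103 mod 10)) mod 10 = 7.

7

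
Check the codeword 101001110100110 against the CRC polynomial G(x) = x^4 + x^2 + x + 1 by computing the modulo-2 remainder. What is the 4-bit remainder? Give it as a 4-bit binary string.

Modulo-2 division of 101001110100110 by 10111:
  pos 0: 10100 XOR 10111 = 00011
  pos 3: 11111 XOR 10111 = 01000
  pos 4: 10000 XOR 10111 = 00111
  pos 6: 11110 XOR 10111 = 01001
  pos 7: 10010 XOR 10111 = 00101
  pos 9: 10111 XOR 10111 = 00000
Remainder = 0000 (zero — the frame passes the CRC check).

0000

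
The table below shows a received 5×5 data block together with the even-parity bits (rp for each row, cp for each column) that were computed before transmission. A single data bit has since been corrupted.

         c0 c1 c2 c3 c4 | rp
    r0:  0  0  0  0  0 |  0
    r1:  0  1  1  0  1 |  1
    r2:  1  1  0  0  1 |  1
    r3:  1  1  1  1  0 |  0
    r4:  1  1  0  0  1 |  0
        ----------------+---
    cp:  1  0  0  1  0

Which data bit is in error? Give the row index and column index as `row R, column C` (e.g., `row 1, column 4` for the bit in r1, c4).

Recompute each row's even parity and compare to rp:
  r0: data parity 0, sent rp 0 → ok
  r1: data parity 1, sent rp 1 → ok
  r2: data parity 1, sent rp 1 → ok
  r3: data parity 0, sent rp 0 → ok
  r4: data parity 1, sent rp 0 → mismatch
Recompute each column's even parity and compare to cp:
  c0: data parity 1, sent cp 1 → ok
  c1: data parity 0, sent cp 0 → ok
  c2: data parity 0, sent cp 0 → ok
  c3: data parity 1, sent cp 1 → ok
  c4: data parity 1, sent cp 0 → mismatch
Exactly one row (r4) and one column (c4) fail → the flipped bit is at their intersection.

row 4, column 4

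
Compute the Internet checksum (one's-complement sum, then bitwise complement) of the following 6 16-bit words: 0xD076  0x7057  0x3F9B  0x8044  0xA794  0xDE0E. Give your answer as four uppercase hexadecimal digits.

One's-complement addition (fold any carry out of bit 15 back into bit 0):
  0xD076 + 0x7057 = 0x140CD → wrap carry → 0x40CE
  0x40CE + 0x3F9B = 0x08069
  0x8069 + 0x8044 = 0x100AD → wrap carry → 0x00AE
  0x00AE + 0xA794 = 0x0A842
  0xA842 + 0xDE0E = 0x18650 → wrap carry → 0x8651
One's-complement sum = 0x8651.
Checksum = ~0x8651 & 0xFFFF = 0x79AE.

79AE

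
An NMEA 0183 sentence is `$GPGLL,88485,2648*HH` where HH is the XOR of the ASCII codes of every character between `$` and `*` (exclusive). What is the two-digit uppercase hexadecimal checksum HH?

61

XOR the ASCII codes of the payload characters:
  'G' = 0x47 → acc = 0x47
  'P' = 0x50 → acc = 0x17
  'G' = 0x47 → acc = 0x50
  'L' = 0x4C → acc = 0x1C
  'L' = 0x4C → acc = 0x50
  ',' = 0x2C → acc = 0x7C
  '8' = 0x38 → acc = 0x44
  '8' = 0x38 → acc = 0x7C
  '4' = 0x34 → acc = 0x48
  '8' = 0x38 → acc = 0x70
  '5' = 0x35 → acc = 0x45
  ',' = 0x2C → acc = 0x69
  '2' = 0x32 → acc = 0x5B
  '6' = 0x36 → acc = 0x6D
  '4' = 0x34 → acc = 0x59
  '8' = 0x38 → acc = 0x61
Checksum = 0x61.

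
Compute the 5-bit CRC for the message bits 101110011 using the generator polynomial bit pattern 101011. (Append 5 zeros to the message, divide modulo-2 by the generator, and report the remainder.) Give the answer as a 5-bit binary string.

Append 5 zeros: 10111001100000. Divide by 101011 (XOR where the leading bit is 1):
  pos 0: 101110 XOR 101011 = 000101
  pos 3: 101011 XOR 101011 = 000000
Remainder (last 5 bits) = 00000. This is the CRC / FCS.

00000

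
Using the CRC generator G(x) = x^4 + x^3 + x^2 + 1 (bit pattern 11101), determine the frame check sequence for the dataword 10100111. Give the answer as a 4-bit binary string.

Append 4 zeros: 101001110000. Divide by 11101 (XOR where the leading bit is 1):
  pos 0: 10100 XOR 11101 = 01001
  pos 1: 10011 XOR 11101 = 01110
  pos 2: 11101 XOR 11101 = 00000
  pos 7: 10000 XOR 11101 = 01101
Remainder (last 4 bits) = 1101. This is the CRC / FCS.

1101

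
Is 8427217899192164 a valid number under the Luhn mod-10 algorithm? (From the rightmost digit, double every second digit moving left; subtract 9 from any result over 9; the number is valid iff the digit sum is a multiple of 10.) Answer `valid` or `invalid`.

From the right, keep odd positions and double even positions (subtract 9 from any doubled value over 9):
  doubled (positions 2,4,...): 3 4 2 9 5 4 4 7 → sum 38
  kept (positions 1,3,...): 4 1 9 9 8 1 7 4 → sum 43
Total = 81.
81 mod 10 = 1, so the number is invalid.

invalid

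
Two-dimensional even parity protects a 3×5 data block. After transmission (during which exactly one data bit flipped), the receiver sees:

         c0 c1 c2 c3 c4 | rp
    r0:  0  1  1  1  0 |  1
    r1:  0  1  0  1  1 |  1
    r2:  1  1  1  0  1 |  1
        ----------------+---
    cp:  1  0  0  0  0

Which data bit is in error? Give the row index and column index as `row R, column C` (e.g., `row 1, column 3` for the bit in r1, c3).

row 2, column 1

Recompute each row's even parity and compare to rp:
  r0: data parity 1, sent rp 1 → ok
  r1: data parity 1, sent rp 1 → ok
  r2: data parity 0, sent rp 1 → mismatch
Recompute each column's even parity and compare to cp:
  c0: data parity 1, sent cp 1 → ok
  c1: data parity 1, sent cp 0 → mismatch
  c2: data parity 0, sent cp 0 → ok
  c3: data parity 0, sent cp 0 → ok
  c4: data parity 0, sent cp 0 → ok
Exactly one row (r2) and one column (c1) fail → the flipped bit is at their intersection.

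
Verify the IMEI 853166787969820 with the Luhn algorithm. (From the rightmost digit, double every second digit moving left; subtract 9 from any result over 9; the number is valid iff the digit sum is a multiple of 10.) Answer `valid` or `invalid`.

From the right, keep odd positions and double even positions (subtract 9 from any doubled value over 9):
  doubled (positions 2,4,...): 4 9 9 7 3 2 1 → sum 35
  kept (positions 1,3,...): 0 8 6 7 7 6 3 8 → sum 45
Total = 80.
80 mod 10 = 0, so the number is valid.

valid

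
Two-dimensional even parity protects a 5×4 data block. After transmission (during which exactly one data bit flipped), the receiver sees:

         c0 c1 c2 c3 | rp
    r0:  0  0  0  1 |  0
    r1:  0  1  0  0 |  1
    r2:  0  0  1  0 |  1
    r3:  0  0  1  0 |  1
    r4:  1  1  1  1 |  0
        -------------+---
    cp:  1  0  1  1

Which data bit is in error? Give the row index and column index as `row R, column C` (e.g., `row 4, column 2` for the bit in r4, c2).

row 0, column 3

Recompute each row's even parity and compare to rp:
  r0: data parity 1, sent rp 0 → mismatch
  r1: data parity 1, sent rp 1 → ok
  r2: data parity 1, sent rp 1 → ok
  r3: data parity 1, sent rp 1 → ok
  r4: data parity 0, sent rp 0 → ok
Recompute each column's even parity and compare to cp:
  c0: data parity 1, sent cp 1 → ok
  c1: data parity 0, sent cp 0 → ok
  c2: data parity 1, sent cp 1 → ok
  c3: data parity 0, sent cp 1 → mismatch
Exactly one row (r0) and one column (c3) fail → the flipped bit is at their intersection.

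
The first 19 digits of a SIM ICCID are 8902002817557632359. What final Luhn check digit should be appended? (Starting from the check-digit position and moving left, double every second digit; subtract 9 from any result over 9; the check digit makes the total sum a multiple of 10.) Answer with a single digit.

Partial digits right→left: 9 5 3 2 3 6 7 5 5 7 1 8 2 0 0 2 0 9 8
Double every second digit counting from the check-digit position (so the 1st, 3rd, 5th, ... of the partial from the right).
  doubled (with −9 where >9): 9 6 6 5 1 2 4 0 0 7 → sum 40
  kept as-is: 5 2 6 5 7 8 0 2 9 → sum 44
Total = 40 + 44 = 84.
Check digit = (10 − (84 mod 10)) mod 10 = 6.

6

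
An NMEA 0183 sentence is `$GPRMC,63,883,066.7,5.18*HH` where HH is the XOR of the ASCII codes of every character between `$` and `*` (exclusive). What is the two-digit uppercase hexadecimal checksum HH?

46

XOR the ASCII codes of the payload characters:
  'G' = 0x47 → acc = 0x47
  'P' = 0x50 → acc = 0x17
  'R' = 0x52 → acc = 0x45
  'M' = 0x4D → acc = 0x08
  'C' = 0x43 → acc = 0x4B
  ',' = 0x2C → acc = 0x67
  '6' = 0x36 → acc = 0x51
  '3' = 0x33 → acc = 0x62
  ',' = 0x2C → acc = 0x4E
  '8' = 0x38 → acc = 0x76
  '8' = 0x38 → acc = 0x4E
  '3' = 0x33 → acc = 0x7D
  ',' = 0x2C → acc = 0x51
  '0' = 0x30 → acc = 0x61
  '6' = 0x36 → acc = 0x57
  '6' = 0x36 → acc = 0x61
  '.' = 0x2E → acc = 0x4F
  '7' = 0x37 → acc = 0x78
  ',' = 0x2C → acc = 0x54
  '5' = 0x35 → acc = 0x61
  '.' = 0x2E → acc = 0x4F
  '1' = 0x31 → acc = 0x7E
  '8' = 0x38 → acc = 0x46
Checksum = 0x46.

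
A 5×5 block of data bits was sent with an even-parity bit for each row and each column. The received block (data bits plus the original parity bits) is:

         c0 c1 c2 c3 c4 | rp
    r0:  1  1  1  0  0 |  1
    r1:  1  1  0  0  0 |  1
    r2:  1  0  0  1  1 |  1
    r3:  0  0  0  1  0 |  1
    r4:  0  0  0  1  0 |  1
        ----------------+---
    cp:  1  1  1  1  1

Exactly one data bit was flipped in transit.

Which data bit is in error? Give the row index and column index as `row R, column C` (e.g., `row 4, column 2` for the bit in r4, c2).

row 1, column 1

Recompute each row's even parity and compare to rp:
  r0: data parity 1, sent rp 1 → ok
  r1: data parity 0, sent rp 1 → mismatch
  r2: data parity 1, sent rp 1 → ok
  r3: data parity 1, sent rp 1 → ok
  r4: data parity 1, sent rp 1 → ok
Recompute each column's even parity and compare to cp:
  c0: data parity 1, sent cp 1 → ok
  c1: data parity 0, sent cp 1 → mismatch
  c2: data parity 1, sent cp 1 → ok
  c3: data parity 1, sent cp 1 → ok
  c4: data parity 1, sent cp 1 → ok
Exactly one row (r1) and one column (c1) fail → the flipped bit is at their intersection.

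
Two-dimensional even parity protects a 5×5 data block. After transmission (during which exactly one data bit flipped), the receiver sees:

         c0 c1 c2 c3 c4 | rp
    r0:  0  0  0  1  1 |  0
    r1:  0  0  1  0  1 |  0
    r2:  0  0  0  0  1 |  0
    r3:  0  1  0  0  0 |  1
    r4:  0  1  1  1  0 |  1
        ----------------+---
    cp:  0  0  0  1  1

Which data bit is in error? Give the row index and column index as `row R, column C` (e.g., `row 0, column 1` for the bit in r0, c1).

Recompute each row's even parity and compare to rp:
  r0: data parity 0, sent rp 0 → ok
  r1: data parity 0, sent rp 0 → ok
  r2: data parity 1, sent rp 0 → mismatch
  r3: data parity 1, sent rp 1 → ok
  r4: data parity 1, sent rp 1 → ok
Recompute each column's even parity and compare to cp:
  c0: data parity 0, sent cp 0 → ok
  c1: data parity 0, sent cp 0 → ok
  c2: data parity 0, sent cp 0 → ok
  c3: data parity 0, sent cp 1 → mismatch
  c4: data parity 1, sent cp 1 → ok
Exactly one row (r2) and one column (c3) fail → the flipped bit is at their intersection.

row 2, column 3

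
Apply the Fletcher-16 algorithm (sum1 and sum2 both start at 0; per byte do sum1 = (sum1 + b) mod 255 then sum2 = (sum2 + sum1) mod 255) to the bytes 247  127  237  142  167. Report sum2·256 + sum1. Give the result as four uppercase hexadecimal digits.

Running sums (mod 255):
  after byte 0 (247): sum1=247, sum2=247
  after byte 1 (127): sum1=119, sum2=111
  after byte 2 (237): sum1=101, sum2=212
  after byte 3 (142): sum1=243, sum2=200
  after byte 4 (167): sum1=155, sum2=100
Checksum = sum2·256 + sum1 = 100·256 + 155 = 25755 = 0x649B.

649B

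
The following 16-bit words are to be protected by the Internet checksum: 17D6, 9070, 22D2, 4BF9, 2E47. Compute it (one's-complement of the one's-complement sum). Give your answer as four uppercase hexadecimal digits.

BAA6

One's-complement addition (fold any carry out of bit 15 back into bit 0):
  0x17D6 + 0x9070 = 0x0A846
  0xA846 + 0x22D2 = 0x0CB18
  0xCB18 + 0x4BF9 = 0x11711 → wrap carry → 0x1712
  0x1712 + 0x2E47 = 0x04559
One's-complement sum = 0x4559.
Checksum = ~0x4559 & 0xFFFF = 0xBAA6.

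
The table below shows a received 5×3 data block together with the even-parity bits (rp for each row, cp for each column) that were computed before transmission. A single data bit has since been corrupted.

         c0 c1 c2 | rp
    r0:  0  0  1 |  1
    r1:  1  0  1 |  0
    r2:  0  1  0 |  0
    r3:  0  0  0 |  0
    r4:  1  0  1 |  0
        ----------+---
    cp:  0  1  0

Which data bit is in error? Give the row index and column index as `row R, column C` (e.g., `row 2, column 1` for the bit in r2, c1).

Recompute each row's even parity and compare to rp:
  r0: data parity 1, sent rp 1 → ok
  r1: data parity 0, sent rp 0 → ok
  r2: data parity 1, sent rp 0 → mismatch
  r3: data parity 0, sent rp 0 → ok
  r4: data parity 0, sent rp 0 → ok
Recompute each column's even parity and compare to cp:
  c0: data parity 0, sent cp 0 → ok
  c1: data parity 1, sent cp 1 → ok
  c2: data parity 1, sent cp 0 → mismatch
Exactly one row (r2) and one column (c2) fail → the flipped bit is at their intersection.

row 2, column 2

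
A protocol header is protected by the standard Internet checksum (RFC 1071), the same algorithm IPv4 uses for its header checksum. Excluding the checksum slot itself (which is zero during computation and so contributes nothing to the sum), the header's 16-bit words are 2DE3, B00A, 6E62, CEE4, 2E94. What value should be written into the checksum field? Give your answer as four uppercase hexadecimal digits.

One's-complement addition (fold any carry out of bit 15 back into bit 0):
  0x2DE3 + 0xB00A = 0x0DDED
  0xDDED + 0x6E62 = 0x14C4F → wrap carry → 0x4C50
  0x4C50 + 0xCEE4 = 0x11B34 → wrap carry → 0x1B35
  0x1B35 + 0x2E94 = 0x049C9
One's-complement sum = 0x49C9.
Checksum = ~0x49C9 & 0xFFFF = 0xB636.

B636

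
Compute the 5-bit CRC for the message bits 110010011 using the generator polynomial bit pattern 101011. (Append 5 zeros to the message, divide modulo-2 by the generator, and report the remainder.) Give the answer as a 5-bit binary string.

Append 5 zeros: 11001001100000. Divide by 101011 (XOR where the leading bit is 1):
  pos 0: 110010 XOR 101011 = 011001
  pos 1: 110010 XOR 101011 = 011001
  pos 2: 110011 XOR 101011 = 011000
  pos 3: 110001 XOR 101011 = 011010
  pos 4: 110100 XOR 101011 = 011111
  pos 5: 111110 XOR 101011 = 010101
  pos 6: 101010 XOR 101011 = 000001
Remainder (last 5 bits) = 00100. This is the CRC / FCS.

00100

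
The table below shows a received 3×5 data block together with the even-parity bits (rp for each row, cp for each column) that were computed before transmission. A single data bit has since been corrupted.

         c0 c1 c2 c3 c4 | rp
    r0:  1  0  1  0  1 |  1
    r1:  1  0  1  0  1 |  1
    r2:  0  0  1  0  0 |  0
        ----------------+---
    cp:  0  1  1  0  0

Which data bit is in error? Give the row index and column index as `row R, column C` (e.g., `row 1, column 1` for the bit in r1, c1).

row 2, column 1

Recompute each row's even parity and compare to rp:
  r0: data parity 1, sent rp 1 → ok
  r1: data parity 1, sent rp 1 → ok
  r2: data parity 1, sent rp 0 → mismatch
Recompute each column's even parity and compare to cp:
  c0: data parity 0, sent cp 0 → ok
  c1: data parity 0, sent cp 1 → mismatch
  c2: data parity 1, sent cp 1 → ok
  c3: data parity 0, sent cp 0 → ok
  c4: data parity 0, sent cp 0 → ok
Exactly one row (r2) and one column (c1) fail → the flipped bit is at their intersection.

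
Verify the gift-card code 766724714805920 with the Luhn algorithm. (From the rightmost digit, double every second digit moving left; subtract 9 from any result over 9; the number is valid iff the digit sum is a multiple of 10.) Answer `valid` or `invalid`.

From the right, keep odd positions and double even positions (subtract 9 from any doubled value over 9):
  doubled (positions 2,4,...): 4 1 7 2 8 5 3 → sum 30
  kept (positions 1,3,...): 0 9 0 4 7 2 6 7 → sum 35
Total = 65.
65 mod 10 = 5, so the number is invalid.

invalid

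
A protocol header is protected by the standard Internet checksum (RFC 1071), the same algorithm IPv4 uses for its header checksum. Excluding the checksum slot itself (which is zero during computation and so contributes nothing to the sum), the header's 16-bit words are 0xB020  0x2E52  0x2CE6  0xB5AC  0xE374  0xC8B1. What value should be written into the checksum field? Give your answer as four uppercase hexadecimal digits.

One's-complement addition (fold any carry out of bit 15 back into bit 0):
  0xB020 + 0x2E52 = 0x0DE72
  0xDE72 + 0x2CE6 = 0x10B58 → wrap carry → 0x0B59
  0x0B59 + 0xB5AC = 0x0C105
  0xC105 + 0xE374 = 0x1A479 → wrap carry → 0xA47A
  0xA47A + 0xC8B1 = 0x16D2B → wrap carry → 0x6D2C
One's-complement sum = 0x6D2C.
Checksum = ~0x6D2C & 0xFFFF = 0x92D3.

92D3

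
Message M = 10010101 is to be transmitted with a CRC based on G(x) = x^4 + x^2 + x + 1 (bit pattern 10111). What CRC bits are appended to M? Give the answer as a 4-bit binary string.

1001

Append 4 zeros: 100101010000. Divide by 10111 (XOR where the leading bit is 1):
  pos 0: 10010 XOR 10111 = 00101
  pos 2: 10110 XOR 10111 = 00001
  pos 6: 11000 XOR 10111 = 01111
  pos 7: 11110 XOR 10111 = 01001
Remainder (last 4 bits) = 1001. This is the CRC / FCS.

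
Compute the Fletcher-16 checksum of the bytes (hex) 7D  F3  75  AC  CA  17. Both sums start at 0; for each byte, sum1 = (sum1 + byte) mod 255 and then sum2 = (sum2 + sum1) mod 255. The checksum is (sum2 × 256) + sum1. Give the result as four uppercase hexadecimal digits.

3D75

Running sums (mod 255):
  after byte 0 (7D): sum1=125, sum2=125
  after byte 1 (F3): sum1=113, sum2=238
  after byte 2 (75): sum1=230, sum2=213
  after byte 3 (AC): sum1=147, sum2=105
  after byte 4 (CA): sum1=94, sum2=199
  after byte 5 (17): sum1=117, sum2=61
Checksum = sum2·256 + sum1 = 61·256 + 117 = 15733 = 0x3D75.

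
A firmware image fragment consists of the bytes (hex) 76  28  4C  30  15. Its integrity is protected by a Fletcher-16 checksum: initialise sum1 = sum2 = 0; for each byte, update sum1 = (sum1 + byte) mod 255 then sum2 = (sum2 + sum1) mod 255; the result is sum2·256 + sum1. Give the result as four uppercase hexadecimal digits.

4B30

Running sums (mod 255):
  after byte 0 (76): sum1=118, sum2=118
  after byte 1 (28): sum1=158, sum2=21
  after byte 2 (4C): sum1=234, sum2=0
  after byte 3 (30): sum1=27, sum2=27
  after byte 4 (15): sum1=48, sum2=75
Checksum = sum2·256 + sum1 = 75·256 + 48 = 19248 = 0x4B30.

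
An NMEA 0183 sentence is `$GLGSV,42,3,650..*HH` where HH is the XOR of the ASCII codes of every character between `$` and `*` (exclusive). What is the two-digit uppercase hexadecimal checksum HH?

XOR the ASCII codes of the payload characters:
  'G' = 0x47 → acc = 0x47
  'L' = 0x4C → acc = 0x0B
  'G' = 0x47 → acc = 0x4C
  'S' = 0x53 → acc = 0x1F
  'V' = 0x56 → acc = 0x49
  ',' = 0x2C → acc = 0x65
  '4' = 0x34 → acc = 0x51
  '2' = 0x32 → acc = 0x63
  ',' = 0x2C → acc = 0x4F
  '3' = 0x33 → acc = 0x7C
  ',' = 0x2C → acc = 0x50
  '6' = 0x36 → acc = 0x66
  '5' = 0x35 → acc = 0x53
  '0' = 0x30 → acc = 0x63
  '.' = 0x2E → acc = 0x4D
  '.' = 0x2E → acc = 0x63
Checksum = 0x63.

63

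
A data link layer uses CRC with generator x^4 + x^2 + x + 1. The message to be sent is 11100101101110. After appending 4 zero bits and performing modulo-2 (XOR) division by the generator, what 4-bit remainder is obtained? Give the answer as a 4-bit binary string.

1000

Append 4 zeros: 111001011011100000. Divide by 10111 (XOR where the leading bit is 1):
  pos 0: 11100 XOR 10111 = 01011
  pos 1: 10111 XOR 10111 = 00000
  pos 7: 11011 XOR 10111 = 01100
  pos 8: 11001 XOR 10111 = 01110
  pos 9: 11100 XOR 10111 = 01011
  pos 10: 10110 XOR 10111 = 00001
Remainder (last 4 bits) = 1000. This is the CRC / FCS.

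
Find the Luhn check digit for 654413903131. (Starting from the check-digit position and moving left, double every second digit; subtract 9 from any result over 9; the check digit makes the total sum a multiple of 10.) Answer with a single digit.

Partial digits right→left: 1 3 1 3 0 9 3 1 4 4 5 6
Double every second digit counting from the check-digit position (so the 1st, 3rd, 5th, ... of the partial from the right).
  doubled (with −9 where >9): 2 2 0 6 8 1 → sum 19
  kept as-is: 3 3 9 1 4 6 → sum 26
Total = 19 + 26 = 45.
Check digit = (10 − (45 mod 10)) mod 10 = 5.

5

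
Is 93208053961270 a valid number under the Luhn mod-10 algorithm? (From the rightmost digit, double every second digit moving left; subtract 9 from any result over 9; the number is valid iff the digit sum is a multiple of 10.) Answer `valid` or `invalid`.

invalid

From the right, keep odd positions and double even positions (subtract 9 from any doubled value over 9):
  doubled (positions 2,4,...): 5 2 9 1 7 4 9 → sum 37
  kept (positions 1,3,...): 0 2 6 3 0 0 3 → sum 14
Total = 51.
51 mod 10 = 1, so the number is invalid.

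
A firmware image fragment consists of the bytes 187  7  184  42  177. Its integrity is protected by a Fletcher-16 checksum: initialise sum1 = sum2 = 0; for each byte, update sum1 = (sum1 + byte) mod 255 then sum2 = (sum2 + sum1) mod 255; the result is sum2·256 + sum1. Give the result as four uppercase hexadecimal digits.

F657

Running sums (mod 255):
  after byte 0 (187): sum1=187, sum2=187
  after byte 1 (7): sum1=194, sum2=126
  after byte 2 (184): sum1=123, sum2=249
  after byte 3 (42): sum1=165, sum2=159
  after byte 4 (177): sum1=87, sum2=246
Checksum = sum2·256 + sum1 = 246·256 + 87 = 63063 = 0xF657.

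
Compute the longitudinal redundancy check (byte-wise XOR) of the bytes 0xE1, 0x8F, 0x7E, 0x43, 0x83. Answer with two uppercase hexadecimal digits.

D0

XOR the bytes together:
  start with 0xE1
  0xE1 ⊕ 0x8F = 0x6E
  0x6E ⊕ 0x7E = 0x10
  0x10 ⊕ 0x43 = 0x53
  0x53 ⊕ 0x83 = 0xD0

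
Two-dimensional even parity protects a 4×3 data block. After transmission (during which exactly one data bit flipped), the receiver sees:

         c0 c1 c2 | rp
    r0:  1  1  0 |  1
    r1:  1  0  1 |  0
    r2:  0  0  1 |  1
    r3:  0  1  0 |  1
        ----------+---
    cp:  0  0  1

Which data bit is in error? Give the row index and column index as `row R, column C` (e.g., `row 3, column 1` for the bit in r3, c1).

Recompute each row's even parity and compare to rp:
  r0: data parity 0, sent rp 1 → mismatch
  r1: data parity 0, sent rp 0 → ok
  r2: data parity 1, sent rp 1 → ok
  r3: data parity 1, sent rp 1 → ok
Recompute each column's even parity and compare to cp:
  c0: data parity 0, sent cp 0 → ok
  c1: data parity 0, sent cp 0 → ok
  c2: data parity 0, sent cp 1 → mismatch
Exactly one row (r0) and one column (c2) fail → the flipped bit is at their intersection.

row 0, column 2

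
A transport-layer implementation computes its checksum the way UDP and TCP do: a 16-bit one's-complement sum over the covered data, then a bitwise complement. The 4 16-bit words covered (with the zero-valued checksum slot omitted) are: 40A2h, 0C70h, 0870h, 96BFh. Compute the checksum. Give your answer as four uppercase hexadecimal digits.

13BE

One's-complement addition (fold any carry out of bit 15 back into bit 0):
  0x40A2 + 0x0C70 = 0x04D12
  0x4D12 + 0x0870 = 0x05582
  0x5582 + 0x96BF = 0x0EC41
One's-complement sum = 0xEC41.
Checksum = ~0xEC41 & 0xFFFF = 0x13BE.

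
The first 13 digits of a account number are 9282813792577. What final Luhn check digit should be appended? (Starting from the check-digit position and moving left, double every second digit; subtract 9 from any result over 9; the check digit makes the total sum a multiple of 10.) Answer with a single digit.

5

Partial digits right→left: 7 7 5 2 9 7 3 1 8 2 8 2 9
Double every second digit counting from the check-digit position (so the 1st, 3rd, 5th, ... of the partial from the right).
  doubled (with −9 where >9): 5 1 9 6 7 7 9 → sum 44
  kept as-is: 7 2 7 1 2 2 → sum 21
Total = 44 + 21 = 65.
Check digit = (10 − (65 mod 10)) mod 10 = 5.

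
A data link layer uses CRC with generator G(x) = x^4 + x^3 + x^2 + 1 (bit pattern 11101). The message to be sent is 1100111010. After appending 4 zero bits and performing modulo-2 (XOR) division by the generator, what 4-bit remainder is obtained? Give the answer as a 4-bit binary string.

1001

Append 4 zeros: 11001110100000. Divide by 11101 (XOR where the leading bit is 1):
  pos 0: 11001 XOR 11101 = 00100
  pos 2: 10011 XOR 11101 = 01110
  pos 3: 11100 XOR 11101 = 00001
  pos 7: 11000 XOR 11101 = 00101
  pos 9: 10100 XOR 11101 = 01001
Remainder (last 4 bits) = 1001. This is the CRC / FCS.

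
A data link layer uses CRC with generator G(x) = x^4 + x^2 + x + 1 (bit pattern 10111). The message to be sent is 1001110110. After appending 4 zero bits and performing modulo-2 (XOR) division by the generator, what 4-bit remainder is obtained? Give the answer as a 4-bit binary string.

Append 4 zeros: 10011101100000. Divide by 10111 (XOR where the leading bit is 1):
  pos 0: 10011 XOR 10111 = 00100
  pos 2: 10010 XOR 10111 = 00101
  pos 4: 10111 XOR 10111 = 00000
Remainder (last 4 bits) = 0000. This is the CRC / FCS.

0000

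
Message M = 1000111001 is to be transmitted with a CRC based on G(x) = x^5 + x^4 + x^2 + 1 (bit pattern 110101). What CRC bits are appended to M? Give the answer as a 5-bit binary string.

Append 5 zeros: 100011100100000. Divide by 110101 (XOR where the leading bit is 1):
  pos 0: 100011 XOR 110101 = 010110
  pos 1: 101101 XOR 110101 = 011000
  pos 2: 110000 XOR 110101 = 000101
  pos 5: 101010 XOR 110101 = 011111
  pos 6: 111110 XOR 110101 = 001011
  pos 8: 101100 XOR 110101 = 011001
  pos 9: 110010 XOR 110101 = 000111
Remainder (last 5 bits) = 00111. This is the CRC / FCS.

00111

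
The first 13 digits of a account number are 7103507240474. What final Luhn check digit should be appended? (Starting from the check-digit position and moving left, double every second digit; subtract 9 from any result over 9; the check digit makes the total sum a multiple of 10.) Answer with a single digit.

Partial digits right→left: 4 7 4 0 4 2 7 0 5 3 0 1 7
Double every second digit counting from the check-digit position (so the 1st, 3rd, 5th, ... of the partial from the right).
  doubled (with −9 where >9): 8 8 8 5 1 0 5 → sum 35
  kept as-is: 7 0 2 0 3 1 → sum 13
Total = 35 + 13 = 48.
Check digit = (10 − (48 mod 10)) mod 10 = 2.

2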